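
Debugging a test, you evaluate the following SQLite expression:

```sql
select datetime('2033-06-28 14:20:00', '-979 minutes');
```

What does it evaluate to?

979 minutes = 16h 19m; -979 minutes from 2033-06-28 14:20:00 is 2033-06-27 22:01:00 (crosses midnight).

2033-06-27 22:01:00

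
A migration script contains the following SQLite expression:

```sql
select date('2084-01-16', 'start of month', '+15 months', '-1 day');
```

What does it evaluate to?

2085-03-31

`start of month` rewinds 2084-01-16 to 2084-01-01.
Adding +15 months to 2084-01-01 gives 2085-04-01.
Going back 1 day from 2085-04-01 reaches 2085-03-31 (last day of March, 31 days).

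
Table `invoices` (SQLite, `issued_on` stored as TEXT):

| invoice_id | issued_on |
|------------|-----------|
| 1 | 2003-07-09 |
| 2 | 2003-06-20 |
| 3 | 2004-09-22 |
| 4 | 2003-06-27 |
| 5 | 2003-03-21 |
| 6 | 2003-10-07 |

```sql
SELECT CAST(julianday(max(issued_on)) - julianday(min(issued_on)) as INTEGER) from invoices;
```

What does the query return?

MIN = 2003-03-21, MAX = 2004-09-22.
10 days remain in March 2003 after the 21st (31 − 21).
Full months from April 2003 through August 2004 contribute their day counts.
Then 22 days into September 2004.
Total: 10 + 30 + 31 + 30 + 31 + 31 + 30 + 31 + 30 + 31 + 31 + 29 + 31 + 30 + 31 + 30 + 31 + 31 + 22 = 551.

551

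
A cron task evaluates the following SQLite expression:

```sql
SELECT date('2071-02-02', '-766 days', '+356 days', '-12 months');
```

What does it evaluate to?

Applying '-766 days' to 2071-02-02: counting 766 days back gives 2068-12-28.
Applying '+356 days' to 2068-12-28: counting 356 days forward gives 2069-12-19.
Adding -12 months to 2069-12-19 gives 2068-12-19.

2068-12-19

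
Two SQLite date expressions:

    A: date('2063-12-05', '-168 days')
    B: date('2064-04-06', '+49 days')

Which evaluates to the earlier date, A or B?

A = 2063-06-20.
B = 2064-05-25.
A is earlier.

A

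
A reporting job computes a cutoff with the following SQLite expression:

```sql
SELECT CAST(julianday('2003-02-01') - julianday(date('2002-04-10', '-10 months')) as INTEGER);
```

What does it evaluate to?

Adding -10 months to 2002-04-10 gives 2001-06-10.
20 days remain in June 2001 after the 10th (30 − 10).
Full months from July 2001 through January 2003 contribute their day counts.
Then 1 day into February 2003.
Total: 20 + 31 + 31 + 30 + 31 + 30 + 31 + 31 + 28 + 31 + 30 + 31 + 30 + 31 + 31 + 30 + 31 + 30 + 31 + 31 + 1 = 601.

601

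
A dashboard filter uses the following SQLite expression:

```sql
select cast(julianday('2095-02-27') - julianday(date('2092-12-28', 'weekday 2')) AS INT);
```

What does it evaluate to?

789

`weekday 2` advances to the next Tuesday; 2092-12-28 is a Sunday, so it moves forward to 2092-12-30.
1 day remains in December 2092 after the 30th (31 − 30).
Full months from January 2093 through January 2095 contribute their day counts.
Then 27 days into February 2095.
Total: 1 + 31 + 28 + 31 + 30 + 31 + 30 + 31 + 31 + 30 + 31 + 30 + 31 + 31 + 28 + 31 + 30 + 31 + 30 + 31 + 31 + 30 + 31 + 30 + 31 + 31 + 27 = 789.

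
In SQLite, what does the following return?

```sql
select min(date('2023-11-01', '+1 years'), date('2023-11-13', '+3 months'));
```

date('2023-11-01', '+1 years') → 2024-11-01.
date('2023-11-13', '+3 months') → 2024-02-13.
Earlier of the two is 2024-02-13.

2024-02-13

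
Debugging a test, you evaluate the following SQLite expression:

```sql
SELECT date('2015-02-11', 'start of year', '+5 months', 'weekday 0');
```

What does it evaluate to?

2015-06-07

`start of year` rewinds 2015-02-11 to 2015-01-01.
Adding +5 months to 2015-01-01 gives 2015-06-01.
`weekday 0` advances to the next Sunday; 2015-06-01 is a Monday, so it moves forward to 2015-06-07.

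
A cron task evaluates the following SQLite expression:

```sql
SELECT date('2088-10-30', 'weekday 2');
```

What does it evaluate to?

2088-11-02

`weekday 2` advances to the next Tuesday; 2088-10-30 is a Saturday, so it moves forward to 2088-11-02.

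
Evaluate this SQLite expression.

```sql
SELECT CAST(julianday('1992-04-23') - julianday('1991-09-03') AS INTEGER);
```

233

27 days remain in September 1991 after the 3rd (30 − 3).
Full months from October 1991 through March 1992 contribute their day counts.
Then 23 days into April 1992.
Total: 27 + 31 + 30 + 31 + 31 + 29 + 31 + 23 = 233.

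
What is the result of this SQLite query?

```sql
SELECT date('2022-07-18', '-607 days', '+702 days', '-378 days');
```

Applying '-607 days' to 2022-07-18: counting 607 days back gives 2020-11-18.
Applying '+702 days' to 2020-11-18: counting 702 days forward gives 2022-10-21.
Applying '-378 days' to 2022-10-21: counting 378 days back gives 2021-10-08.

2021-10-08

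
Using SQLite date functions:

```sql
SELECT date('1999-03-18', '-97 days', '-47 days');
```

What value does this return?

Applying '-97 days' to 1999-03-18: counting 97 days back gives 1998-12-11.
Applying '-47 days' to 1998-12-11: counting 47 days back gives 1998-10-25.

1998-10-25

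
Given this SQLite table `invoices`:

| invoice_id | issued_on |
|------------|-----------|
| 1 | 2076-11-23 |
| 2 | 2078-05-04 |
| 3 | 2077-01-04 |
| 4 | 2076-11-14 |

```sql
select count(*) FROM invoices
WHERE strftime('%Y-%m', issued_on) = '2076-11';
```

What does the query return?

2

Rows with year-month 2076-11: 2076-11-23, 2076-11-14 → 2.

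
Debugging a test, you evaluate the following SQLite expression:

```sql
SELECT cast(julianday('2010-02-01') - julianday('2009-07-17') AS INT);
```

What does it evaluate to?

199

14 days remain in July 2009 after the 17th (31 − 17).
Full months from August 2009 through January 2010 contribute their day counts.
Then 1 day into February 2010.
Total: 14 + 31 + 30 + 31 + 30 + 31 + 31 + 1 = 199.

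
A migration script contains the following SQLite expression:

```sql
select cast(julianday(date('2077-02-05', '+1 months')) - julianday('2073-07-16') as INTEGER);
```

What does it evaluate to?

1328

Adding +1 month to 2077-02-05 gives 2077-03-05.
15 days remain in July 2073 after the 16th (31 − 16).
Full months from August 2073 through February 2077 contribute their day counts.
Then 5 days into March 2077.
Total: 15 + 31 + 30 + 31 + 30 + 31 + 31 + 28 + 31 + 30 + 31 + 30 + 31 + 31 + 30 + 31 + 30 + 31 + 31 + 28 + 31 + 30 + 31 + 30 + 31 + 31 + 30 + 31 + 30 + 31 + 31 + 29 + 31 + 30 + 31 + 30 + 31 + 31 + 30 + 31 + 30 + 31 + 31 + 28 + 5 = 1328.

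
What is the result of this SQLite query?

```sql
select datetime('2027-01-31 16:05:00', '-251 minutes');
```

2027-01-31 11:54:00

251 minutes = 4h 11m; -251 minutes from 2027-01-31 16:05:00 is 2027-01-31 11:54:00.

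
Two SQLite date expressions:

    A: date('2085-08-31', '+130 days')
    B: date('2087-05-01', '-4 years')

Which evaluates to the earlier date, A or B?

B

A = 2086-01-08.
B = 2083-05-01.
B is earlier.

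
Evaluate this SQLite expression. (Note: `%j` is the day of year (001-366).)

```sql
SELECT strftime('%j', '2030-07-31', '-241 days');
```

336

First apply '-241 days': 2030-07-31 → 2029-12-02.
Day-of-year for 2029-12-02: days since 2029-01-01 inclusive = 336, zero-padded to 336.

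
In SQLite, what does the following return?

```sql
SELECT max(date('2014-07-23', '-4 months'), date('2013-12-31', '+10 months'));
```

2014-10-31

date('2014-07-23', '-4 months') → 2014-03-23.
date('2013-12-31', '+10 months') → 2014-10-31.
Later of the two is 2014-10-31.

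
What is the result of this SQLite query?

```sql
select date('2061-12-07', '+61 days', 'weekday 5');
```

Applying '+61 days' to 2061-12-07: counting 61 days forward gives 2062-02-06.
`weekday 5` advances to the next Friday; 2062-02-06 is a Monday, so it moves forward to 2062-02-10.

2062-02-10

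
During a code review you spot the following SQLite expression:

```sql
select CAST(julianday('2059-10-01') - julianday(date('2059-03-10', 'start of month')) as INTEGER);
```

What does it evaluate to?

`start of month` rewinds 2059-03-10 to 2059-03-01.
30 days remain in March 2059 after the 1st (31 − 1).
Full months from April 2059 through September 2059 contribute their day counts.
Then 1 day into October 2059.
Total: 30 + 30 + 31 + 30 + 31 + 31 + 30 + 1 = 214.

214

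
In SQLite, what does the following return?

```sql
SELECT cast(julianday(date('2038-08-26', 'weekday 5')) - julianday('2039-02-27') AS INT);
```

`weekday 5` advances to the next Friday; 2038-08-26 is a Thursday, so it moves forward to 2038-08-27.
4 days remain in August 2038 after the 27th (31 − 27).
September 2038: 30 days.
October 2038: 31 days.
November 2038: 30 days.
December 2038: 31 days.
January 2039: 31 days.
Then 27 days into February 2039.
Total: 4 + 30 + 31 + 30 + 31 + 31 + 27 = 184.
The subtraction is earlier − later, so the result is −184 → -184.

-184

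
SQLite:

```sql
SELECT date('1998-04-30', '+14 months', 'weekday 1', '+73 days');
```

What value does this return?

Adding +14 months to 1998-04-30 gives 1999-06-30.
`weekday 1` advances to the next Monday; 1999-06-30 is a Wednesday, so it moves forward to 1999-07-05.
Applying '+73 days' to 1999-07-05: counting 73 days forward gives 1999-09-16.

1999-09-16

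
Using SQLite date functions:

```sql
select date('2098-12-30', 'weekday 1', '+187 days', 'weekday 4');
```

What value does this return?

2099-07-16

`weekday 1` advances to the next Monday; 2098-12-30 is a Tuesday, so it moves forward to 2099-01-05.
Applying '+187 days' to 2099-01-05: counting 187 days forward gives 2099-07-11.
`weekday 4` advances to the next Thursday; 2099-07-11 is a Saturday, so it moves forward to 2099-07-16.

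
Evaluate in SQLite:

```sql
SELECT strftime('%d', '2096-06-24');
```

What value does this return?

`%d` extracts the 2-digit day of month: 24.

24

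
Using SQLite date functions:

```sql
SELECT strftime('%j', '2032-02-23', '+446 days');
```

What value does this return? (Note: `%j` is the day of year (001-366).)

134

First apply '+446 days': 2032-02-23 → 2033-05-14.
Day-of-year for 2033-05-14: days since 2033-01-01 inclusive = 134, zero-padded to 134.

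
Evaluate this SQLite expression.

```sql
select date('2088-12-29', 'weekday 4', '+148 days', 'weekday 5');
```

2089-05-27

`weekday 4` advances to the next Thursday; 2088-12-29 is a Wednesday, so it moves forward to 2088-12-30.
Applying '+148 days' to 2088-12-30: counting 148 days forward gives 2089-05-27.
`weekday 5` advances to the next Friday; 2089-05-27 is already a Friday, so it stays at 2089-05-27.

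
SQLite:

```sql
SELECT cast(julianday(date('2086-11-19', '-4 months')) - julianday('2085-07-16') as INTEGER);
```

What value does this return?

368

Adding -4 months to 2086-11-19 gives 2086-07-19.
15 days remain in July 2085 after the 16th (31 − 16).
Full months from August 2085 through June 2086 contribute their day counts.
Then 19 days into July 2086.
Total: 15 + 31 + 30 + 31 + 30 + 31 + 31 + 28 + 31 + 30 + 31 + 30 + 19 = 368.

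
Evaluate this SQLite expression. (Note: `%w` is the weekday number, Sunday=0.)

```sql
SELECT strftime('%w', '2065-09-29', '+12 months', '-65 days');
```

First apply '+12 months', '-65 days': 2065-09-29 → 2066-07-26.
2066-07-26 is a Monday; with Sunday=0 that is 1.

1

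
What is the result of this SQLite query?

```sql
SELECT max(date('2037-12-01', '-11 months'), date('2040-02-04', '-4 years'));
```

date('2037-12-01', '-11 months') → 2037-01-01.
date('2040-02-04', '-4 years') → 2036-02-04.
Later of the two is 2037-01-01.

2037-01-01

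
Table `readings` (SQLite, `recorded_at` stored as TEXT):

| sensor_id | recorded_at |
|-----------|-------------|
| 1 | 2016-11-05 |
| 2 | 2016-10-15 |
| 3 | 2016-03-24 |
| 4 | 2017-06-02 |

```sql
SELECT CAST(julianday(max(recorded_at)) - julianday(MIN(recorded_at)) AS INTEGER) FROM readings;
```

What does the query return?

435

MIN = 2016-03-24, MAX = 2017-06-02.
7 days remain in March 2016 after the 24th (31 − 24).
Full months from April 2016 through May 2017 contribute their day counts.
Then 2 days into June 2017.
Total: 7 + 30 + 31 + 30 + 31 + 31 + 30 + 31 + 30 + 31 + 31 + 28 + 31 + 30 + 31 + 2 = 435.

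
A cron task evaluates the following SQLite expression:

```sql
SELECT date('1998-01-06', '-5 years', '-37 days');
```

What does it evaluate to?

1992-11-30

Adding -5 years to 1998-01-06 gives 1993-01-06.
Going back 6 days from 1993-01-06 reaches 1992-12-31 (last day of December, 31 days).
Going back 31 days from 1992-12-31 reaches 1992-11-30 (last day of November, 30 days).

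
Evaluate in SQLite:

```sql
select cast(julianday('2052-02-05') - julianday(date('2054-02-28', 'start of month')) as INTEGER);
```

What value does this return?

`start of month` rewinds 2054-02-28 to 2054-02-01.
24 days remain in February 2052 after the 5th (29 − 5).
Full months from March 2052 through January 2054 contribute their day counts.
Then 1 day into February 2054.
Total: 24 + 31 + 30 + 31 + 30 + 31 + 31 + 30 + 31 + 30 + 31 + 31 + 28 + 31 + 30 + 31 + 30 + 31 + 31 + 30 + 31 + 30 + 31 + 31 + 1 = 727.
The subtraction is earlier − later, so the result is −727 → -727.

-727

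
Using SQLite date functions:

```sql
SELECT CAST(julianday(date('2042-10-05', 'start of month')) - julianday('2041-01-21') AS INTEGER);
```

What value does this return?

`start of month` rewinds 2042-10-05 to 2042-10-01.
10 days remain in January 2041 after the 21st (31 − 21).
Full months from February 2041 through September 2042 contribute their day counts.
Then 1 day into October 2042.
Total: 10 + 28 + 31 + 30 + 31 + 30 + 31 + 31 + 30 + 31 + 30 + 31 + 31 + 28 + 31 + 30 + 31 + 30 + 31 + 31 + 30 + 1 = 618.

618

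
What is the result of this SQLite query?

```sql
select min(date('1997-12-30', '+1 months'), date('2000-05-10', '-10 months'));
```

date('1997-12-30', '+1 months') → 1998-01-30.
date('2000-05-10', '-10 months') → 1999-07-10.
Earlier of the two is 1998-01-30.

1998-01-30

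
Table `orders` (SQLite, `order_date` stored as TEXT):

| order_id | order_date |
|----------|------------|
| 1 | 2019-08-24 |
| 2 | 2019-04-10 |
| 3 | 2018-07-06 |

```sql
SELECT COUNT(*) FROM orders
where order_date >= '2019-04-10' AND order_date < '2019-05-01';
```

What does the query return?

Rows in [2019-04-10, 2019-05-01): 2019-04-10 → 1 row.

1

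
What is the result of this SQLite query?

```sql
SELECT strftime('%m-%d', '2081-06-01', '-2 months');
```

04-01

First apply '-2 months': 2081-06-01 → 2081-04-01.
`%m-%d` extracts the month-day: 04-01.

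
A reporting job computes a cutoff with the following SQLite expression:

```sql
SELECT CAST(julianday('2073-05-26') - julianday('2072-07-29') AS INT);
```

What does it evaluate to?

301

2 days remain in July 2072 after the 29th (31 − 29).
Full months from August 2072 through April 2073 contribute their day counts.
Then 26 days into May 2073.
Total: 2 + 31 + 30 + 31 + 30 + 31 + 31 + 28 + 31 + 30 + 26 = 301.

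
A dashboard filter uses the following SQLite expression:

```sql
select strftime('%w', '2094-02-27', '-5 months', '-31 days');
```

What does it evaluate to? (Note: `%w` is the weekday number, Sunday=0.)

4

First apply '-5 months', '-31 days': 2094-02-27 → 2093-08-27.
2093-08-27 is a Thursday; with Sunday=0 that is 4.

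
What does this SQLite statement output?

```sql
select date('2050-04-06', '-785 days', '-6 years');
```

2042-02-11

Applying '-785 days' to 2050-04-06: counting 785 days back gives 2048-02-11.
Adding -6 years to 2048-02-11 gives 2042-02-11.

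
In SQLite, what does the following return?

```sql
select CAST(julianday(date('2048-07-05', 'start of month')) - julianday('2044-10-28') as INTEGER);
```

`start of month` rewinds 2048-07-05 to 2048-07-01.
3 days remain in October 2044 after the 28th (31 − 28).
Full months from November 2044 through June 2048 contribute their day counts.
Then 1 day into July 2048.
Total: 3 + 30 + 31 + 31 + 28 + 31 + 30 + 31 + 30 + 31 + 31 + 30 + 31 + 30 + 31 + 31 + 28 + 31 + 30 + 31 + 30 + 31 + 31 + 30 + 31 + 30 + 31 + 31 + 28 + 31 + 30 + 31 + 30 + 31 + 31 + 30 + 31 + 30 + 31 + 31 + 29 + 31 + 30 + 31 + 30 + 1 = 1342.

1342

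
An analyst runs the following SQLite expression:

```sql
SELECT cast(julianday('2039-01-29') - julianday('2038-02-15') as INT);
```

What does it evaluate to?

13 days remain in February 2038 after the 15th (28 − 15).
Full months from March 2038 through December 2038 contribute their day counts.
Then 29 days into January 2039.
Total: 13 + 31 + 30 + 31 + 30 + 31 + 31 + 30 + 31 + 30 + 31 + 29 = 348.

348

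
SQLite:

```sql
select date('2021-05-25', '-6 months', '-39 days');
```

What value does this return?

2020-10-17

Adding -6 months to 2021-05-25 gives 2020-11-25.
Going back 25 days from 2020-11-25 reaches 2020-10-31 (last day of October, 31 days).
Going back 14 days within October lands on 2020-10-17.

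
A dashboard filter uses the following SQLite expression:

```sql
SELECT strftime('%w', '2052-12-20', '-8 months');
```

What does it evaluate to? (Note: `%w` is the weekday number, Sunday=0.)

First apply '-8 months': 2052-12-20 → 2052-04-20.
2052-04-20 is a Saturday; with Sunday=0 that is 6.

6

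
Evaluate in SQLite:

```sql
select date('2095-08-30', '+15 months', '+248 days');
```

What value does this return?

2097-08-05

Adding +15 months to 2095-08-30 gives 2096-11-30.
Applying '+248 days' to 2096-11-30: counting 248 days forward gives 2097-08-05.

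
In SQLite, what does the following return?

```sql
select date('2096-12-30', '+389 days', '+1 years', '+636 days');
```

2100-10-21

Applying '+389 days' to 2096-12-30: counting 389 days forward gives 2098-01-23.
Adding +1 year to 2098-01-23 gives 2099-01-23.
Applying '+636 days' to 2099-01-23: counting 636 days forward gives 2100-10-21.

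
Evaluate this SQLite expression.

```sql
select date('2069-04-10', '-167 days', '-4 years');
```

Applying '-167 days' to 2069-04-10: counting 167 days back gives 2068-10-25.
Adding -4 years to 2068-10-25 gives 2064-10-25.

2064-10-25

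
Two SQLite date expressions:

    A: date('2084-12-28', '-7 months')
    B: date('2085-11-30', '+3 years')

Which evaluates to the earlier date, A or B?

A

A = 2084-05-28.
B = 2088-11-30.
A is earlier.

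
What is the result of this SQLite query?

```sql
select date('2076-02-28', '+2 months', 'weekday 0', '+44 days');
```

Adding +2 months to 2076-02-28 gives 2076-04-28.
`weekday 0` advances to the next Sunday; 2076-04-28 is a Tuesday, so it moves forward to 2076-05-03.
Applying '+44 days' to 2076-05-03: counting 44 days forward gives 2076-06-16.

2076-06-16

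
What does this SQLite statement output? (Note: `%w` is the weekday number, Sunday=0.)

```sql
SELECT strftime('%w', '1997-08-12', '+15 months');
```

4

First apply '+15 months': 1997-08-12 → 1998-11-12.
1998-11-12 is a Thursday; with Sunday=0 that is 4.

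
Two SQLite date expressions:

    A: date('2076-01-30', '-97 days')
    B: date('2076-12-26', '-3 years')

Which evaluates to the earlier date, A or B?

A = 2075-10-25.
B = 2073-12-26.
B is earlier.

B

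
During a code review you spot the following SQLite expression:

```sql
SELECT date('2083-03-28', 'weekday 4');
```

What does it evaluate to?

2083-04-01

`weekday 4` advances to the next Thursday; 2083-03-28 is a Sunday, so it moves forward to 2083-04-01.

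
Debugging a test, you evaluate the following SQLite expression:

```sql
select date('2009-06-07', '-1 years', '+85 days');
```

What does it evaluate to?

2008-08-31

Adding -1 year to 2009-06-07 gives 2008-06-07.
Applying '+85 days' to 2008-06-07: counting 85 days forward gives 2008-08-31.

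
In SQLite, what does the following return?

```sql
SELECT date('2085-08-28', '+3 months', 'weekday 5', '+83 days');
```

Adding +3 months to 2085-08-28 gives 2085-11-28.
`weekday 5` advances to the next Friday; 2085-11-28 is a Wednesday, so it moves forward to 2085-11-30.
Applying '+83 days' to 2085-11-30: counting 83 days forward gives 2086-02-21.

2086-02-21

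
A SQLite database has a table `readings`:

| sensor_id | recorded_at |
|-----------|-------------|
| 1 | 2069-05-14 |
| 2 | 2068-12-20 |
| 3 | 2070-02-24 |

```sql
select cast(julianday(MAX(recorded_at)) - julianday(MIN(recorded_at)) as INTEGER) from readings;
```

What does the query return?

431

MIN = 2068-12-20, MAX = 2070-02-24.
11 days remain in December 2068 after the 20th (31 − 20).
Full months from January 2069 through January 2070 contribute their day counts.
Then 24 days into February 2070.
Total: 11 + 31 + 28 + 31 + 30 + 31 + 30 + 31 + 31 + 30 + 31 + 30 + 31 + 31 + 24 = 431.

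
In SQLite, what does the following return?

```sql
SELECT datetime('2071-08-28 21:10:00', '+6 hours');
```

2071-08-29 03:10:00

+6 hours from 2071-08-28 21:10:00 is 2071-08-29 03:10:00 (crosses midnight).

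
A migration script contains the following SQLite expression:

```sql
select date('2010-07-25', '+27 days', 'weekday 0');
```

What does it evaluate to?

2010-08-22

July 2010 has 31 days; 6 remain after the 25th, so 7 days reach 2010-08-01.
Advancing 20 more days within August lands on 2010-08-21.
`weekday 0` advances to the next Sunday; 2010-08-21 is a Saturday, so it moves forward to 2010-08-22.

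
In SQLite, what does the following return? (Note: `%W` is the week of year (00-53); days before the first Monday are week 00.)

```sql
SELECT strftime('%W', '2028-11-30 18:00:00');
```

2028-11-30 is a Thursday. SQLite's %W counts Mondays since the year started; the result is 48.

48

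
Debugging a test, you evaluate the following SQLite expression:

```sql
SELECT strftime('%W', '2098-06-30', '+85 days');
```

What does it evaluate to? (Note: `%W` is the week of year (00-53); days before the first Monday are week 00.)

First apply '+85 days': 2098-06-30 → 2098-09-23.
2098-09-23 is a Tuesday. SQLite's %W counts Mondays since the year started; the result is 38.

38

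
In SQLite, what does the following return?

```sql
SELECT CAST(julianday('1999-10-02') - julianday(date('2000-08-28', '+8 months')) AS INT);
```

-574

Adding +8 months to 2000-08-28 gives 2001-04-28.
29 days remain in October 1999 after the 2nd (31 − 2).
Full months from November 1999 through March 2001 contribute their day counts.
Then 28 days into April 2001.
Total: 29 + 30 + 31 + 31 + 29 + 31 + 30 + 31 + 30 + 31 + 31 + 30 + 31 + 30 + 31 + 31 + 28 + 31 + 28 = 574.
The subtraction is earlier − later, so the result is −574 → -574.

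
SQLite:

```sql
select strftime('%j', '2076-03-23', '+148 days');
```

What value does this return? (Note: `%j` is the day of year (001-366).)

First apply '+148 days': 2076-03-23 → 2076-08-18.
Day-of-year for 2076-08-18: days since 2076-01-01 inclusive = 231, zero-padded to 231.

231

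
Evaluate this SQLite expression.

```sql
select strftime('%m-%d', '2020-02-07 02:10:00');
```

`%m-%d` extracts the month-day: 02-07.

02-07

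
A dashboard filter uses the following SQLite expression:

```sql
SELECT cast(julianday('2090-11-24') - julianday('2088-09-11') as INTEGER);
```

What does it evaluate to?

804

19 days remain in September 2088 after the 11th (30 − 11).
Full months from October 2088 through October 2090 contribute their day counts.
Then 24 days into November 2090.
Total: 19 + 31 + 30 + 31 + 31 + 28 + 31 + 30 + 31 + 30 + 31 + 31 + 30 + 31 + 30 + 31 + 31 + 28 + 31 + 30 + 31 + 30 + 31 + 31 + 30 + 31 + 24 = 804.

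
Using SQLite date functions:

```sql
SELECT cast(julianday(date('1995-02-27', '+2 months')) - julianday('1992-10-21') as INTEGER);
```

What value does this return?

918

Adding +2 months to 1995-02-27 gives 1995-04-27.
10 days remain in October 1992 after the 21st (31 − 21).
Full months from November 1992 through March 1995 contribute their day counts.
Then 27 days into April 1995.
Total: 10 + 30 + 31 + 31 + 28 + 31 + 30 + 31 + 30 + 31 + 31 + 30 + 31 + 30 + 31 + 31 + 28 + 31 + 30 + 31 + 30 + 31 + 31 + 30 + 31 + 30 + 31 + 31 + 28 + 31 + 27 = 918.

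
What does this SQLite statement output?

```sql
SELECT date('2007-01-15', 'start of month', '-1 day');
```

2006-12-31

`start of month` rewinds 2007-01-15 to 2007-01-01.
Going back 1 day from 2007-01-01 reaches 2006-12-31 (last day of December, 31 days).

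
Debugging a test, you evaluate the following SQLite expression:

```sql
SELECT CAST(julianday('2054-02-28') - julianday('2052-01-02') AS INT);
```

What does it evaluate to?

29 days remain in January 2052 after the 2nd (31 − 2).
Full months from February 2052 through January 2054 contribute their day counts.
Then 28 days into February 2054.
Total: 29 + 29 + 31 + 30 + 31 + 30 + 31 + 31 + 30 + 31 + 30 + 31 + 31 + 28 + 31 + 30 + 31 + 30 + 31 + 31 + 30 + 31 + 30 + 31 + 31 + 28 = 788.

788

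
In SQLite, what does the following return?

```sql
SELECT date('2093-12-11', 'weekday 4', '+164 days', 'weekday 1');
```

2094-05-31

`weekday 4` advances to the next Thursday; 2093-12-11 is a Friday, so it moves forward to 2093-12-17.
Applying '+164 days' to 2093-12-17: counting 164 days forward gives 2094-05-30.
`weekday 1` advances to the next Monday; 2094-05-30 is a Sunday, so it moves forward to 2094-05-31.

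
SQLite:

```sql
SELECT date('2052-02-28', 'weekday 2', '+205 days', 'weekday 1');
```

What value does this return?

2052-09-30

`weekday 2` advances to the next Tuesday; 2052-02-28 is a Wednesday, so it moves forward to 2052-03-05.
Applying '+205 days' to 2052-03-05: counting 205 days forward gives 2052-09-26.
`weekday 1` advances to the next Monday; 2052-09-26 is a Thursday, so it moves forward to 2052-09-30.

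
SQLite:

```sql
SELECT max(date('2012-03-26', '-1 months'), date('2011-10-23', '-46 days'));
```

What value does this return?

date('2012-03-26', '-1 months') → 2012-02-26.
date('2011-10-23', '-46 days') → 2011-09-07.
Later of the two is 2012-02-26.

2012-02-26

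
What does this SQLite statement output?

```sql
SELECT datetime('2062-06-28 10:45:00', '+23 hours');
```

+23 hours from 2062-06-28 10:45:00 is 2062-06-29 09:45:00 (crosses midnight).

2062-06-29 09:45:00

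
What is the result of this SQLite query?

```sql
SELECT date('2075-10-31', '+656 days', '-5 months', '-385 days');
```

Applying '+656 days' to 2075-10-31: counting 656 days forward gives 2077-08-17.
Adding -5 months to 2077-08-17 gives 2077-03-17.
Applying '-385 days' to 2077-03-17: counting 385 days back gives 2076-02-26.

2076-02-26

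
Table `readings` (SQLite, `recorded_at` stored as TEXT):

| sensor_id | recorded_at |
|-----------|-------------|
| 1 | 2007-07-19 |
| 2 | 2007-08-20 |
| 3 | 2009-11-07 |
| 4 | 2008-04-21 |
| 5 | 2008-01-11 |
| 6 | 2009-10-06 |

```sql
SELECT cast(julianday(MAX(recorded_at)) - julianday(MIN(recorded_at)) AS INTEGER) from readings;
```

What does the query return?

842

MIN = 2007-07-19, MAX = 2009-11-07.
12 days remain in July 2007 after the 19th (31 − 19).
Full months from August 2007 through October 2009 contribute their day counts.
Then 7 days into November 2009.
Total: 12 + 31 + 30 + 31 + 30 + 31 + 31 + 29 + 31 + 30 + 31 + 30 + 31 + 31 + 30 + 31 + 30 + 31 + 31 + 28 + 31 + 30 + 31 + 30 + 31 + 31 + 30 + 31 + 7 = 842.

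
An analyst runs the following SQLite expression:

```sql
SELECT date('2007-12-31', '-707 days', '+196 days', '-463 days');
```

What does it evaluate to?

2005-05-01

Applying '-707 days' to 2007-12-31: counting 707 days back gives 2006-01-23.
Applying '+196 days' to 2006-01-23: counting 196 days forward gives 2006-08-07.
Applying '-463 days' to 2006-08-07: counting 463 days back gives 2005-05-01.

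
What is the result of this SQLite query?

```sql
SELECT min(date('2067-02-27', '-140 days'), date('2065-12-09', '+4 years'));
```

date('2067-02-27', '-140 days') → 2066-10-10.
date('2065-12-09', '+4 years') → 2069-12-09.
Earlier of the two is 2066-10-10.

2066-10-10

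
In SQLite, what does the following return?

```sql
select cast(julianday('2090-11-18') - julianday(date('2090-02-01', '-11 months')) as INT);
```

Adding -11 months to 2090-02-01 gives 2089-03-01.
30 days remain in March 2089 after the 1st (31 − 1).
Full months from April 2089 through October 2090 contribute their day counts.
Then 18 days into November 2090.
Total: 30 + 30 + 31 + 30 + 31 + 31 + 30 + 31 + 30 + 31 + 31 + 28 + 31 + 30 + 31 + 30 + 31 + 31 + 30 + 31 + 18 = 627.

627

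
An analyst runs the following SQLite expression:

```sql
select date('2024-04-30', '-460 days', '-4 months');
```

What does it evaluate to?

Applying '-460 days' to 2024-04-30: counting 460 days back gives 2023-01-26.
Adding -4 months to 2023-01-26 gives 2022-09-26.

2022-09-26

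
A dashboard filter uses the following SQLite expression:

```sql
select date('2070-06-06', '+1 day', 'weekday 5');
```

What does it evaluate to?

2070-06-13

Advancing 1 more day within June lands on 2070-06-07.
`weekday 5` advances to the next Friday; 2070-06-07 is a Saturday, so it moves forward to 2070-06-13.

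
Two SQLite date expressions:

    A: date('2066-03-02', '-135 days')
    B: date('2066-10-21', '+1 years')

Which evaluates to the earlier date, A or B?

A = 2065-10-18.
B = 2067-10-21.
A is earlier.

A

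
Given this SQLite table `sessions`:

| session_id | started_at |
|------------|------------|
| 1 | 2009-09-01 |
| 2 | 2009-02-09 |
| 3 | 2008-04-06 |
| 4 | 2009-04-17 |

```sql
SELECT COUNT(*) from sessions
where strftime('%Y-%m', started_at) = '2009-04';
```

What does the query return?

Rows with year-month 2009-04: 2009-04-17 → 1.

1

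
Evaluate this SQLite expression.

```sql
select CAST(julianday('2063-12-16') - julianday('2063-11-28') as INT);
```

18

2 days remain in November 2063 after the 28th (30 − 28).
Then 16 days into December 2063.
Total: 2 + 16 = 18.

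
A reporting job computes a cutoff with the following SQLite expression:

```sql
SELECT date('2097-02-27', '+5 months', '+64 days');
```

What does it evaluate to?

Adding +5 months to 2097-02-27 gives 2097-07-27.
Applying '+64 days' to 2097-07-27: counting 64 days forward gives 2097-09-29.

2097-09-29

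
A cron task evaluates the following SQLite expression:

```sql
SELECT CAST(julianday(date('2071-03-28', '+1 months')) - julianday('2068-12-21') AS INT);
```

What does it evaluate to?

858

Adding +1 month to 2071-03-28 gives 2071-04-28.
10 days remain in December 2068 after the 21st (31 − 21).
Full months from January 2069 through March 2071 contribute their day counts.
Then 28 days into April 2071.
Total: 10 + 31 + 28 + 31 + 30 + 31 + 30 + 31 + 31 + 30 + 31 + 30 + 31 + 31 + 28 + 31 + 30 + 31 + 30 + 31 + 31 + 30 + 31 + 30 + 31 + 31 + 28 + 31 + 28 = 858.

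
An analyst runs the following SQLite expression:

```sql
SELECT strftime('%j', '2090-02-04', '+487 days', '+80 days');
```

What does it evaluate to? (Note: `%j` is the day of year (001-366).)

First apply '+487 days', '+80 days': 2090-02-04 → 2091-08-25.
Day-of-year for 2091-08-25: days since 2091-01-01 inclusive = 237, zero-padded to 237.

237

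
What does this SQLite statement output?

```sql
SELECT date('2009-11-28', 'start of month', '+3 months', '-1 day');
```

2010-01-31

`start of month` rewinds 2009-11-28 to 2009-11-01.
Adding +3 months to 2009-11-01 gives 2010-02-01.
Going back 1 day from 2010-02-01 reaches 2010-01-31 (last day of January, 31 days).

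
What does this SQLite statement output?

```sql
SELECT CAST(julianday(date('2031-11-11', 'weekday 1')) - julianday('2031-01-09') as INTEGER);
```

312

`weekday 1` advances to the next Monday; 2031-11-11 is a Tuesday, so it moves forward to 2031-11-17.
22 days remain in January 2031 after the 9th (31 − 9).
Full months from February 2031 through October 2031 contribute their day counts.
Then 17 days into November 2031.
Total: 22 + 28 + 31 + 30 + 31 + 30 + 31 + 31 + 30 + 31 + 17 = 312.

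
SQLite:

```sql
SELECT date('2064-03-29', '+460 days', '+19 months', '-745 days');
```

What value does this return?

2065-01-18

Applying '+460 days' to 2064-03-29: counting 460 days forward gives 2065-07-02.
Adding +19 months to 2065-07-02 gives 2067-02-02.
Applying '-745 days' to 2067-02-02: counting 745 days back gives 2065-01-18.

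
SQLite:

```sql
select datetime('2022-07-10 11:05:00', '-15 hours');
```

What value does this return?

-15 hours from 2022-07-10 11:05:00 is 2022-07-09 20:05:00 (crosses midnight).

2022-07-09 20:05:00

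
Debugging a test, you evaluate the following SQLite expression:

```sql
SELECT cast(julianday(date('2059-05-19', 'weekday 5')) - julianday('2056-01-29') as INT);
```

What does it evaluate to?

`weekday 5` advances to the next Friday; 2059-05-19 is a Monday, so it moves forward to 2059-05-23.
2 days remain in January 2056 after the 29th (31 − 29).
Full months from February 2056 through April 2059 contribute their day counts.
Then 23 days into May 2059.
Total: 2 + 29 + 31 + 30 + 31 + 30 + 31 + 31 + 30 + 31 + 30 + 31 + 31 + 28 + 31 + 30 + 31 + 30 + 31 + 31 + 30 + 31 + 30 + 31 + 31 + 28 + 31 + 30 + 31 + 30 + 31 + 31 + 30 + 31 + 30 + 31 + 31 + 28 + 31 + 30 + 23 = 1210.

1210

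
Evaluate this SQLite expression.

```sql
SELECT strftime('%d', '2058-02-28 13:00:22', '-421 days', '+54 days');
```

26

First apply '-421 days', '+54 days': 2058-02-28 13:00:22 → 2057-02-26 13:00:22.
`%d` extracts the 2-digit day of month: 26.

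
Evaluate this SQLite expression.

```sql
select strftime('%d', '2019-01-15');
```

15

`%d` extracts the 2-digit day of month: 15.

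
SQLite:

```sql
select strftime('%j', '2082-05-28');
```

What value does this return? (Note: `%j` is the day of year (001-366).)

148

Day-of-year for 2082-05-28: days since 2082-01-01 inclusive = 148, zero-padded to 148.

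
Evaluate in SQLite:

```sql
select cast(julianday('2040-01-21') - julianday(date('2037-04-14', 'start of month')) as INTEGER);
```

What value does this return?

`start of month` rewinds 2037-04-14 to 2037-04-01.
29 days remain in April 2037 after the 1st (30 − 1).
Full months from May 2037 through December 2039 contribute their day counts.
Then 21 days into January 2040.
Total: 29 + 31 + 30 + 31 + 31 + 30 + 31 + 30 + 31 + 31 + 28 + 31 + 30 + 31 + 30 + 31 + 31 + 30 + 31 + 30 + 31 + 31 + 28 + 31 + 30 + 31 + 30 + 31 + 31 + 30 + 31 + 30 + 31 + 21 = 1025.

1025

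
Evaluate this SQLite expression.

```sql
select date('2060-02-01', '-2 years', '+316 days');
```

2058-12-14

Adding -2 years to 2060-02-01 gives 2058-02-01.
Applying '+316 days' to 2058-02-01: counting 316 days forward gives 2058-12-14.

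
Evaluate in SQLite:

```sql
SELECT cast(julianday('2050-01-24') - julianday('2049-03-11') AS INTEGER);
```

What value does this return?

20 days remain in March 2049 after the 11th (31 − 11).
Full months from April 2049 through December 2049 contribute their day counts.
Then 24 days into January 2050.
Total: 20 + 30 + 31 + 30 + 31 + 31 + 30 + 31 + 30 + 31 + 24 = 319.

319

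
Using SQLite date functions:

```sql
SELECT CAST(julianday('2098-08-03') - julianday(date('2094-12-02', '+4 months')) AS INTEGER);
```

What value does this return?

Adding +4 months to 2094-12-02 gives 2095-04-02.
28 days remain in April 2095 after the 2nd (30 − 2).
Full months from May 2095 through July 2098 contribute their day counts.
Then 3 days into August 2098.
Total: 28 + 31 + 30 + 31 + 31 + 30 + 31 + 30 + 31 + 31 + 29 + 31 + 30 + 31 + 30 + 31 + 31 + 30 + 31 + 30 + 31 + 31 + 28 + 31 + 30 + 31 + 30 + 31 + 31 + 30 + 31 + 30 + 31 + 31 + 28 + 31 + 30 + 31 + 30 + 31 + 3 = 1219.

1219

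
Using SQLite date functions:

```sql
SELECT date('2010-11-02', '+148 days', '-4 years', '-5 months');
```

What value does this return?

Applying '+148 days' to 2010-11-02: counting 148 days forward gives 2011-03-30.
Adding -4 years to 2011-03-30 gives 2007-03-30.
Adding -5 months to 2007-03-30 gives 2006-10-30.

2006-10-30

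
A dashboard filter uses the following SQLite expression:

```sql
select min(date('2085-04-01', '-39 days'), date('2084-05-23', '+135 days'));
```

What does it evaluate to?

2084-10-05

date('2085-04-01', '-39 days') → 2085-02-21.
date('2084-05-23', '+135 days') → 2084-10-05.
Earlier of the two is 2084-10-05.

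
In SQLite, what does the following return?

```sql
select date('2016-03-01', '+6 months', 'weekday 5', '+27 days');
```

Adding +6 months to 2016-03-01 gives 2016-09-01.
`weekday 5` advances to the next Friday; 2016-09-01 is a Thursday, so it moves forward to 2016-09-02.
Advancing 27 more days within September lands on 2016-09-29.

2016-09-29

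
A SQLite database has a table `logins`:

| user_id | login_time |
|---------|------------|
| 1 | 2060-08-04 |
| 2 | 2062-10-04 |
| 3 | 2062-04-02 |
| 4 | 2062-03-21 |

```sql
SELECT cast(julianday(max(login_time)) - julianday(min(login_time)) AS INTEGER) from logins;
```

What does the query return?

MIN = 2060-08-04, MAX = 2062-10-04.
27 days remain in August 2060 after the 4th (31 − 4).
Full months from September 2060 through September 2062 contribute their day counts.
Then 4 days into October 2062.
Total: 27 + 30 + 31 + 30 + 31 + 31 + 28 + 31 + 30 + 31 + 30 + 31 + 31 + 30 + 31 + 30 + 31 + 31 + 28 + 31 + 30 + 31 + 30 + 31 + 31 + 30 + 4 = 791.

791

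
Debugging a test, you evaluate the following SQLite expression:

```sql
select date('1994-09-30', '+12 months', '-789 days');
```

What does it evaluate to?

1993-08-02

Adding +12 months to 1994-09-30 gives 1995-09-30.
Applying '-789 days' to 1995-09-30: counting 789 days back gives 1993-08-02.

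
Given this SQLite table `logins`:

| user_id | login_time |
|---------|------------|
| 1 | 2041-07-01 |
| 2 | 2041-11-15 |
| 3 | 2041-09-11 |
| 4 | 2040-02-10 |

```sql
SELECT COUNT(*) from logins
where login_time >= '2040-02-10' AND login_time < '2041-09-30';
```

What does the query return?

3

Rows in [2040-02-10, 2041-09-30): 2041-07-01, 2041-09-11, 2040-02-10 → 3 rows.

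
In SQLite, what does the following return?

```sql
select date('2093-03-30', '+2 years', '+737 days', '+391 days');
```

Adding +2 years to 2093-03-30 gives 2095-03-30.
Applying '+737 days' to 2095-03-30: counting 737 days forward gives 2097-04-05.
Applying '+391 days' to 2097-04-05: counting 391 days forward gives 2098-05-01.

2098-05-01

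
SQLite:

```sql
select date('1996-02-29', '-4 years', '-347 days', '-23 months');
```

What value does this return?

Adding -4 years to 1996-02-29 gives 1992-02-29.
Applying '-347 days' to 1992-02-29: counting 347 days back gives 1991-03-19.
Adding -23 months to 1991-03-19 gives 1989-04-19.

1989-04-19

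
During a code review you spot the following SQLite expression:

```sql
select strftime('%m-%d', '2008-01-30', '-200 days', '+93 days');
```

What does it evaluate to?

First apply '-200 days', '+93 days': 2008-01-30 → 2007-10-15.
`%m-%d` extracts the month-day: 10-15.

10-15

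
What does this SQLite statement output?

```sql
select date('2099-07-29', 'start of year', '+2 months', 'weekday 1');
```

`start of year` rewinds 2099-07-29 to 2099-01-01.
Adding +2 months to 2099-01-01 gives 2099-03-01.
`weekday 1` advances to the next Monday; 2099-03-01 is a Sunday, so it moves forward to 2099-03-02.

2099-03-02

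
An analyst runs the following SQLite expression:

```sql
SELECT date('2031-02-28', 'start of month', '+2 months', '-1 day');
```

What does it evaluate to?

2031-03-31

`start of month` rewinds 2031-02-28 to 2031-02-01.
Adding +2 months to 2031-02-01 gives 2031-04-01.
Going back 1 day from 2031-04-01 reaches 2031-03-31 (last day of March, 31 days).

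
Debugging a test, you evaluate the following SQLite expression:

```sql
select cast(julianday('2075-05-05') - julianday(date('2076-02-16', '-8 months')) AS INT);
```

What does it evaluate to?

-42

Adding -8 months to 2076-02-16 gives 2075-06-16.
26 days remain in May 2075 after the 5th (31 − 5).
Then 16 days into June 2075.
Total: 26 + 16 = 42.
The subtraction is earlier − later, so the result is −42 → -42.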